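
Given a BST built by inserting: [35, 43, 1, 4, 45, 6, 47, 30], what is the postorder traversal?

Tree insertion order: [35, 43, 1, 4, 45, 6, 47, 30]
Tree (level-order array): [35, 1, 43, None, 4, None, 45, None, 6, None, 47, None, 30]
Postorder traversal: [30, 6, 4, 1, 47, 45, 43, 35]


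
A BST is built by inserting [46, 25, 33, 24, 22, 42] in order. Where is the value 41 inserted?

Starting tree (level order): [46, 25, None, 24, 33, 22, None, None, 42]
Insertion path: 46 -> 25 -> 33 -> 42
Result: insert 41 as left child of 42
Final tree (level order): [46, 25, None, 24, 33, 22, None, None, 42, None, None, 41]


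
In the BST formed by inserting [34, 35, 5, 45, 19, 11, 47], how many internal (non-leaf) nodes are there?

Tree built from: [34, 35, 5, 45, 19, 11, 47]
Tree (level-order array): [34, 5, 35, None, 19, None, 45, 11, None, None, 47]
Rule: An internal node has at least one child.
Per-node child counts:
  node 34: 2 child(ren)
  node 5: 1 child(ren)
  node 19: 1 child(ren)
  node 11: 0 child(ren)
  node 35: 1 child(ren)
  node 45: 1 child(ren)
  node 47: 0 child(ren)
Matching nodes: [34, 5, 19, 35, 45]
Count of internal (non-leaf) nodes: 5


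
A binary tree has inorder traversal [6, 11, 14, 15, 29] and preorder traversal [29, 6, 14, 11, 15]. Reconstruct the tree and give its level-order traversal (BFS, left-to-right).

Inorder:  [6, 11, 14, 15, 29]
Preorder: [29, 6, 14, 11, 15]
Algorithm: preorder visits root first, so consume preorder in order;
for each root, split the current inorder slice at that value into
left-subtree inorder and right-subtree inorder, then recurse.
Recursive splits:
  root=29; inorder splits into left=[6, 11, 14, 15], right=[]
  root=6; inorder splits into left=[], right=[11, 14, 15]
  root=14; inorder splits into left=[11], right=[15]
  root=11; inorder splits into left=[], right=[]
  root=15; inorder splits into left=[], right=[]
Reconstructed level-order: [29, 6, 14, 11, 15]


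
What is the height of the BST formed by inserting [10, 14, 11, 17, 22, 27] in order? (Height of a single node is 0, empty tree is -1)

Insertion order: [10, 14, 11, 17, 22, 27]
Tree (level-order array): [10, None, 14, 11, 17, None, None, None, 22, None, 27]
Compute height bottom-up (empty subtree = -1):
  height(11) = 1 + max(-1, -1) = 0
  height(27) = 1 + max(-1, -1) = 0
  height(22) = 1 + max(-1, 0) = 1
  height(17) = 1 + max(-1, 1) = 2
  height(14) = 1 + max(0, 2) = 3
  height(10) = 1 + max(-1, 3) = 4
Height = 4


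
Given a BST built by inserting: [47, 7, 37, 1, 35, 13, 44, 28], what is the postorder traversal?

Tree insertion order: [47, 7, 37, 1, 35, 13, 44, 28]
Tree (level-order array): [47, 7, None, 1, 37, None, None, 35, 44, 13, None, None, None, None, 28]
Postorder traversal: [1, 28, 13, 35, 44, 37, 7, 47]


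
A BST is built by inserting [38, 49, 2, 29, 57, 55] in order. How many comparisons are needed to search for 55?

Search path for 55: 38 -> 49 -> 57 -> 55
Found: True
Comparisons: 4


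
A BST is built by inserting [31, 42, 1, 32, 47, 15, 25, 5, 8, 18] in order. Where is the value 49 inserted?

Starting tree (level order): [31, 1, 42, None, 15, 32, 47, 5, 25, None, None, None, None, None, 8, 18]
Insertion path: 31 -> 42 -> 47
Result: insert 49 as right child of 47
Final tree (level order): [31, 1, 42, None, 15, 32, 47, 5, 25, None, None, None, 49, None, 8, 18]


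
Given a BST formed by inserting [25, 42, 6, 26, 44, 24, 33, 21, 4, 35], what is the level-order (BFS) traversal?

Tree insertion order: [25, 42, 6, 26, 44, 24, 33, 21, 4, 35]
Tree (level-order array): [25, 6, 42, 4, 24, 26, 44, None, None, 21, None, None, 33, None, None, None, None, None, 35]
BFS from the root, enqueuing left then right child of each popped node:
  queue [25] -> pop 25, enqueue [6, 42], visited so far: [25]
  queue [6, 42] -> pop 6, enqueue [4, 24], visited so far: [25, 6]
  queue [42, 4, 24] -> pop 42, enqueue [26, 44], visited so far: [25, 6, 42]
  queue [4, 24, 26, 44] -> pop 4, enqueue [none], visited so far: [25, 6, 42, 4]
  queue [24, 26, 44] -> pop 24, enqueue [21], visited so far: [25, 6, 42, 4, 24]
  queue [26, 44, 21] -> pop 26, enqueue [33], visited so far: [25, 6, 42, 4, 24, 26]
  queue [44, 21, 33] -> pop 44, enqueue [none], visited so far: [25, 6, 42, 4, 24, 26, 44]
  queue [21, 33] -> pop 21, enqueue [none], visited so far: [25, 6, 42, 4, 24, 26, 44, 21]
  queue [33] -> pop 33, enqueue [35], visited so far: [25, 6, 42, 4, 24, 26, 44, 21, 33]
  queue [35] -> pop 35, enqueue [none], visited so far: [25, 6, 42, 4, 24, 26, 44, 21, 33, 35]
Result: [25, 6, 42, 4, 24, 26, 44, 21, 33, 35]


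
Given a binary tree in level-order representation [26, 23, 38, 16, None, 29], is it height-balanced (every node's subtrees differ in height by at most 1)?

Tree (level-order array): [26, 23, 38, 16, None, 29]
Definition: a tree is height-balanced if, at every node, |h(left) - h(right)| <= 1 (empty subtree has height -1).
Bottom-up per-node check:
  node 16: h_left=-1, h_right=-1, diff=0 [OK], height=0
  node 23: h_left=0, h_right=-1, diff=1 [OK], height=1
  node 29: h_left=-1, h_right=-1, diff=0 [OK], height=0
  node 38: h_left=0, h_right=-1, diff=1 [OK], height=1
  node 26: h_left=1, h_right=1, diff=0 [OK], height=2
All nodes satisfy the balance condition.
Result: Balanced


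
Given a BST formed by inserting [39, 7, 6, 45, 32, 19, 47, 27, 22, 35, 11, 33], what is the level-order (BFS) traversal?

Tree insertion order: [39, 7, 6, 45, 32, 19, 47, 27, 22, 35, 11, 33]
Tree (level-order array): [39, 7, 45, 6, 32, None, 47, None, None, 19, 35, None, None, 11, 27, 33, None, None, None, 22]
BFS from the root, enqueuing left then right child of each popped node:
  queue [39] -> pop 39, enqueue [7, 45], visited so far: [39]
  queue [7, 45] -> pop 7, enqueue [6, 32], visited so far: [39, 7]
  queue [45, 6, 32] -> pop 45, enqueue [47], visited so far: [39, 7, 45]
  queue [6, 32, 47] -> pop 6, enqueue [none], visited so far: [39, 7, 45, 6]
  queue [32, 47] -> pop 32, enqueue [19, 35], visited so far: [39, 7, 45, 6, 32]
  queue [47, 19, 35] -> pop 47, enqueue [none], visited so far: [39, 7, 45, 6, 32, 47]
  queue [19, 35] -> pop 19, enqueue [11, 27], visited so far: [39, 7, 45, 6, 32, 47, 19]
  queue [35, 11, 27] -> pop 35, enqueue [33], visited so far: [39, 7, 45, 6, 32, 47, 19, 35]
  queue [11, 27, 33] -> pop 11, enqueue [none], visited so far: [39, 7, 45, 6, 32, 47, 19, 35, 11]
  queue [27, 33] -> pop 27, enqueue [22], visited so far: [39, 7, 45, 6, 32, 47, 19, 35, 11, 27]
  queue [33, 22] -> pop 33, enqueue [none], visited so far: [39, 7, 45, 6, 32, 47, 19, 35, 11, 27, 33]
  queue [22] -> pop 22, enqueue [none], visited so far: [39, 7, 45, 6, 32, 47, 19, 35, 11, 27, 33, 22]
Result: [39, 7, 45, 6, 32, 47, 19, 35, 11, 27, 33, 22]


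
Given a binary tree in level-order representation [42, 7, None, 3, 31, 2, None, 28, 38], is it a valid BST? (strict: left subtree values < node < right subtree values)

Level-order array: [42, 7, None, 3, 31, 2, None, 28, 38]
Validate using subtree bounds (lo, hi): at each node, require lo < value < hi,
then recurse left with hi=value and right with lo=value.
Preorder trace (stopping at first violation):
  at node 42 with bounds (-inf, +inf): OK
  at node 7 with bounds (-inf, 42): OK
  at node 3 with bounds (-inf, 7): OK
  at node 2 with bounds (-inf, 3): OK
  at node 31 with bounds (7, 42): OK
  at node 28 with bounds (7, 31): OK
  at node 38 with bounds (31, 42): OK
No violation found at any node.
Result: Valid BST


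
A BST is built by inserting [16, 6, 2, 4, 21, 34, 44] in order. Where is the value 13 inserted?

Starting tree (level order): [16, 6, 21, 2, None, None, 34, None, 4, None, 44]
Insertion path: 16 -> 6
Result: insert 13 as right child of 6
Final tree (level order): [16, 6, 21, 2, 13, None, 34, None, 4, None, None, None, 44]


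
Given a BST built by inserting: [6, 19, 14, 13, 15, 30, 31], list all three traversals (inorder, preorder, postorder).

Tree insertion order: [6, 19, 14, 13, 15, 30, 31]
Tree (level-order array): [6, None, 19, 14, 30, 13, 15, None, 31]
Inorder (L, root, R): [6, 13, 14, 15, 19, 30, 31]
Preorder (root, L, R): [6, 19, 14, 13, 15, 30, 31]
Postorder (L, R, root): [13, 15, 14, 31, 30, 19, 6]


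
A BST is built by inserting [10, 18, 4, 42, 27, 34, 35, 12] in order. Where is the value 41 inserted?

Starting tree (level order): [10, 4, 18, None, None, 12, 42, None, None, 27, None, None, 34, None, 35]
Insertion path: 10 -> 18 -> 42 -> 27 -> 34 -> 35
Result: insert 41 as right child of 35
Final tree (level order): [10, 4, 18, None, None, 12, 42, None, None, 27, None, None, 34, None, 35, None, 41]


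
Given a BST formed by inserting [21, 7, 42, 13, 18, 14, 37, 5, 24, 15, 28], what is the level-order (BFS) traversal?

Tree insertion order: [21, 7, 42, 13, 18, 14, 37, 5, 24, 15, 28]
Tree (level-order array): [21, 7, 42, 5, 13, 37, None, None, None, None, 18, 24, None, 14, None, None, 28, None, 15]
BFS from the root, enqueuing left then right child of each popped node:
  queue [21] -> pop 21, enqueue [7, 42], visited so far: [21]
  queue [7, 42] -> pop 7, enqueue [5, 13], visited so far: [21, 7]
  queue [42, 5, 13] -> pop 42, enqueue [37], visited so far: [21, 7, 42]
  queue [5, 13, 37] -> pop 5, enqueue [none], visited so far: [21, 7, 42, 5]
  queue [13, 37] -> pop 13, enqueue [18], visited so far: [21, 7, 42, 5, 13]
  queue [37, 18] -> pop 37, enqueue [24], visited so far: [21, 7, 42, 5, 13, 37]
  queue [18, 24] -> pop 18, enqueue [14], visited so far: [21, 7, 42, 5, 13, 37, 18]
  queue [24, 14] -> pop 24, enqueue [28], visited so far: [21, 7, 42, 5, 13, 37, 18, 24]
  queue [14, 28] -> pop 14, enqueue [15], visited so far: [21, 7, 42, 5, 13, 37, 18, 24, 14]
  queue [28, 15] -> pop 28, enqueue [none], visited so far: [21, 7, 42, 5, 13, 37, 18, 24, 14, 28]
  queue [15] -> pop 15, enqueue [none], visited so far: [21, 7, 42, 5, 13, 37, 18, 24, 14, 28, 15]
Result: [21, 7, 42, 5, 13, 37, 18, 24, 14, 28, 15]


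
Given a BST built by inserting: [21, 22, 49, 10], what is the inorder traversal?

Tree insertion order: [21, 22, 49, 10]
Tree (level-order array): [21, 10, 22, None, None, None, 49]
Inorder traversal: [10, 21, 22, 49]


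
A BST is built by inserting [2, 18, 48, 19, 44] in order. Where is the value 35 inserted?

Starting tree (level order): [2, None, 18, None, 48, 19, None, None, 44]
Insertion path: 2 -> 18 -> 48 -> 19 -> 44
Result: insert 35 as left child of 44
Final tree (level order): [2, None, 18, None, 48, 19, None, None, 44, 35]


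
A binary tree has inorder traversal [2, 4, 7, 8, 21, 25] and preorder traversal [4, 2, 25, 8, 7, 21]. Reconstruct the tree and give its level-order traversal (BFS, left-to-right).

Inorder:  [2, 4, 7, 8, 21, 25]
Preorder: [4, 2, 25, 8, 7, 21]
Algorithm: preorder visits root first, so consume preorder in order;
for each root, split the current inorder slice at that value into
left-subtree inorder and right-subtree inorder, then recurse.
Recursive splits:
  root=4; inorder splits into left=[2], right=[7, 8, 21, 25]
  root=2; inorder splits into left=[], right=[]
  root=25; inorder splits into left=[7, 8, 21], right=[]
  root=8; inorder splits into left=[7], right=[21]
  root=7; inorder splits into left=[], right=[]
  root=21; inorder splits into left=[], right=[]
Reconstructed level-order: [4, 2, 25, 8, 7, 21]


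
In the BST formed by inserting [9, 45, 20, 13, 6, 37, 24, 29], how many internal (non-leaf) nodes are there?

Tree built from: [9, 45, 20, 13, 6, 37, 24, 29]
Tree (level-order array): [9, 6, 45, None, None, 20, None, 13, 37, None, None, 24, None, None, 29]
Rule: An internal node has at least one child.
Per-node child counts:
  node 9: 2 child(ren)
  node 6: 0 child(ren)
  node 45: 1 child(ren)
  node 20: 2 child(ren)
  node 13: 0 child(ren)
  node 37: 1 child(ren)
  node 24: 1 child(ren)
  node 29: 0 child(ren)
Matching nodes: [9, 45, 20, 37, 24]
Count of internal (non-leaf) nodes: 5


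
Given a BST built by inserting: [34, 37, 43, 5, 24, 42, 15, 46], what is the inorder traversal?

Tree insertion order: [34, 37, 43, 5, 24, 42, 15, 46]
Tree (level-order array): [34, 5, 37, None, 24, None, 43, 15, None, 42, 46]
Inorder traversal: [5, 15, 24, 34, 37, 42, 43, 46]


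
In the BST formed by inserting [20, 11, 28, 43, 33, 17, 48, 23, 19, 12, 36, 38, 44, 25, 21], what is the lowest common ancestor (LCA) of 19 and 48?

Tree insertion order: [20, 11, 28, 43, 33, 17, 48, 23, 19, 12, 36, 38, 44, 25, 21]
Tree (level-order array): [20, 11, 28, None, 17, 23, 43, 12, 19, 21, 25, 33, 48, None, None, None, None, None, None, None, None, None, 36, 44, None, None, 38]
In a BST, the LCA of p=19, q=48 is the first node v on the
root-to-leaf path with p <= v <= q (go left if both < v, right if both > v).
Walk from root:
  at 20: 19 <= 20 <= 48, this is the LCA
LCA = 20


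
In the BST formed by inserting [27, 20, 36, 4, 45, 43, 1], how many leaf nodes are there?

Tree built from: [27, 20, 36, 4, 45, 43, 1]
Tree (level-order array): [27, 20, 36, 4, None, None, 45, 1, None, 43]
Rule: A leaf has 0 children.
Per-node child counts:
  node 27: 2 child(ren)
  node 20: 1 child(ren)
  node 4: 1 child(ren)
  node 1: 0 child(ren)
  node 36: 1 child(ren)
  node 45: 1 child(ren)
  node 43: 0 child(ren)
Matching nodes: [1, 43]
Count of leaf nodes: 2


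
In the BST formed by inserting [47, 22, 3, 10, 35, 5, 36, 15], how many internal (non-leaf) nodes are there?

Tree built from: [47, 22, 3, 10, 35, 5, 36, 15]
Tree (level-order array): [47, 22, None, 3, 35, None, 10, None, 36, 5, 15]
Rule: An internal node has at least one child.
Per-node child counts:
  node 47: 1 child(ren)
  node 22: 2 child(ren)
  node 3: 1 child(ren)
  node 10: 2 child(ren)
  node 5: 0 child(ren)
  node 15: 0 child(ren)
  node 35: 1 child(ren)
  node 36: 0 child(ren)
Matching nodes: [47, 22, 3, 10, 35]
Count of internal (non-leaf) nodes: 5


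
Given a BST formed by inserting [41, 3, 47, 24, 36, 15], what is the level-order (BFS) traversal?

Tree insertion order: [41, 3, 47, 24, 36, 15]
Tree (level-order array): [41, 3, 47, None, 24, None, None, 15, 36]
BFS from the root, enqueuing left then right child of each popped node:
  queue [41] -> pop 41, enqueue [3, 47], visited so far: [41]
  queue [3, 47] -> pop 3, enqueue [24], visited so far: [41, 3]
  queue [47, 24] -> pop 47, enqueue [none], visited so far: [41, 3, 47]
  queue [24] -> pop 24, enqueue [15, 36], visited so far: [41, 3, 47, 24]
  queue [15, 36] -> pop 15, enqueue [none], visited so far: [41, 3, 47, 24, 15]
  queue [36] -> pop 36, enqueue [none], visited so far: [41, 3, 47, 24, 15, 36]
Result: [41, 3, 47, 24, 15, 36]


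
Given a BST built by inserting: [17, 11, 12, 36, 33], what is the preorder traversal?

Tree insertion order: [17, 11, 12, 36, 33]
Tree (level-order array): [17, 11, 36, None, 12, 33]
Preorder traversal: [17, 11, 12, 36, 33]


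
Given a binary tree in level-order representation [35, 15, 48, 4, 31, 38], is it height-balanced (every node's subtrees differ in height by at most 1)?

Tree (level-order array): [35, 15, 48, 4, 31, 38]
Definition: a tree is height-balanced if, at every node, |h(left) - h(right)| <= 1 (empty subtree has height -1).
Bottom-up per-node check:
  node 4: h_left=-1, h_right=-1, diff=0 [OK], height=0
  node 31: h_left=-1, h_right=-1, diff=0 [OK], height=0
  node 15: h_left=0, h_right=0, diff=0 [OK], height=1
  node 38: h_left=-1, h_right=-1, diff=0 [OK], height=0
  node 48: h_left=0, h_right=-1, diff=1 [OK], height=1
  node 35: h_left=1, h_right=1, diff=0 [OK], height=2
All nodes satisfy the balance condition.
Result: Balanced


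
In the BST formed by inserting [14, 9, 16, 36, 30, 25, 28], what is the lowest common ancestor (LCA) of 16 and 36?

Tree insertion order: [14, 9, 16, 36, 30, 25, 28]
Tree (level-order array): [14, 9, 16, None, None, None, 36, 30, None, 25, None, None, 28]
In a BST, the LCA of p=16, q=36 is the first node v on the
root-to-leaf path with p <= v <= q (go left if both < v, right if both > v).
Walk from root:
  at 14: both 16 and 36 > 14, go right
  at 16: 16 <= 16 <= 36, this is the LCA
LCA = 16


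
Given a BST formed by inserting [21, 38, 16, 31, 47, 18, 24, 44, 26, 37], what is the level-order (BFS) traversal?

Tree insertion order: [21, 38, 16, 31, 47, 18, 24, 44, 26, 37]
Tree (level-order array): [21, 16, 38, None, 18, 31, 47, None, None, 24, 37, 44, None, None, 26]
BFS from the root, enqueuing left then right child of each popped node:
  queue [21] -> pop 21, enqueue [16, 38], visited so far: [21]
  queue [16, 38] -> pop 16, enqueue [18], visited so far: [21, 16]
  queue [38, 18] -> pop 38, enqueue [31, 47], visited so far: [21, 16, 38]
  queue [18, 31, 47] -> pop 18, enqueue [none], visited so far: [21, 16, 38, 18]
  queue [31, 47] -> pop 31, enqueue [24, 37], visited so far: [21, 16, 38, 18, 31]
  queue [47, 24, 37] -> pop 47, enqueue [44], visited so far: [21, 16, 38, 18, 31, 47]
  queue [24, 37, 44] -> pop 24, enqueue [26], visited so far: [21, 16, 38, 18, 31, 47, 24]
  queue [37, 44, 26] -> pop 37, enqueue [none], visited so far: [21, 16, 38, 18, 31, 47, 24, 37]
  queue [44, 26] -> pop 44, enqueue [none], visited so far: [21, 16, 38, 18, 31, 47, 24, 37, 44]
  queue [26] -> pop 26, enqueue [none], visited so far: [21, 16, 38, 18, 31, 47, 24, 37, 44, 26]
Result: [21, 16, 38, 18, 31, 47, 24, 37, 44, 26]


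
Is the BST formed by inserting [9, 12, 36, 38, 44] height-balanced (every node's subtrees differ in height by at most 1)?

Tree (level-order array): [9, None, 12, None, 36, None, 38, None, 44]
Definition: a tree is height-balanced if, at every node, |h(left) - h(right)| <= 1 (empty subtree has height -1).
Bottom-up per-node check:
  node 44: h_left=-1, h_right=-1, diff=0 [OK], height=0
  node 38: h_left=-1, h_right=0, diff=1 [OK], height=1
  node 36: h_left=-1, h_right=1, diff=2 [FAIL (|-1-1|=2 > 1)], height=2
  node 12: h_left=-1, h_right=2, diff=3 [FAIL (|-1-2|=3 > 1)], height=3
  node 9: h_left=-1, h_right=3, diff=4 [FAIL (|-1-3|=4 > 1)], height=4
Node 36 violates the condition: |-1 - 1| = 2 > 1.
Result: Not balanced


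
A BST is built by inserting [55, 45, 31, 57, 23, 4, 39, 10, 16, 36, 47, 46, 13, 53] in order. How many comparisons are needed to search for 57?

Search path for 57: 55 -> 57
Found: True
Comparisons: 2


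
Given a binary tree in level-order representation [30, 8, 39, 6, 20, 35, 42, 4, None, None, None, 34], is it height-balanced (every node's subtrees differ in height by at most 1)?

Tree (level-order array): [30, 8, 39, 6, 20, 35, 42, 4, None, None, None, 34]
Definition: a tree is height-balanced if, at every node, |h(left) - h(right)| <= 1 (empty subtree has height -1).
Bottom-up per-node check:
  node 4: h_left=-1, h_right=-1, diff=0 [OK], height=0
  node 6: h_left=0, h_right=-1, diff=1 [OK], height=1
  node 20: h_left=-1, h_right=-1, diff=0 [OK], height=0
  node 8: h_left=1, h_right=0, diff=1 [OK], height=2
  node 34: h_left=-1, h_right=-1, diff=0 [OK], height=0
  node 35: h_left=0, h_right=-1, diff=1 [OK], height=1
  node 42: h_left=-1, h_right=-1, diff=0 [OK], height=0
  node 39: h_left=1, h_right=0, diff=1 [OK], height=2
  node 30: h_left=2, h_right=2, diff=0 [OK], height=3
All nodes satisfy the balance condition.
Result: Balanced


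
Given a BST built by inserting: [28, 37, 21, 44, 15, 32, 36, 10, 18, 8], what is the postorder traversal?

Tree insertion order: [28, 37, 21, 44, 15, 32, 36, 10, 18, 8]
Tree (level-order array): [28, 21, 37, 15, None, 32, 44, 10, 18, None, 36, None, None, 8]
Postorder traversal: [8, 10, 18, 15, 21, 36, 32, 44, 37, 28]


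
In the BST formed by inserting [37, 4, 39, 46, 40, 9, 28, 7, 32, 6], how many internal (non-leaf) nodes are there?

Tree built from: [37, 4, 39, 46, 40, 9, 28, 7, 32, 6]
Tree (level-order array): [37, 4, 39, None, 9, None, 46, 7, 28, 40, None, 6, None, None, 32]
Rule: An internal node has at least one child.
Per-node child counts:
  node 37: 2 child(ren)
  node 4: 1 child(ren)
  node 9: 2 child(ren)
  node 7: 1 child(ren)
  node 6: 0 child(ren)
  node 28: 1 child(ren)
  node 32: 0 child(ren)
  node 39: 1 child(ren)
  node 46: 1 child(ren)
  node 40: 0 child(ren)
Matching nodes: [37, 4, 9, 7, 28, 39, 46]
Count of internal (non-leaf) nodes: 7


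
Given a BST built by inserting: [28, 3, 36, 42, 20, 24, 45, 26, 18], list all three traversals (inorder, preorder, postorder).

Tree insertion order: [28, 3, 36, 42, 20, 24, 45, 26, 18]
Tree (level-order array): [28, 3, 36, None, 20, None, 42, 18, 24, None, 45, None, None, None, 26]
Inorder (L, root, R): [3, 18, 20, 24, 26, 28, 36, 42, 45]
Preorder (root, L, R): [28, 3, 20, 18, 24, 26, 36, 42, 45]
Postorder (L, R, root): [18, 26, 24, 20, 3, 45, 42, 36, 28]


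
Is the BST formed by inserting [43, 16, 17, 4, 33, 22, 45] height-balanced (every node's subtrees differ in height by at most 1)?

Tree (level-order array): [43, 16, 45, 4, 17, None, None, None, None, None, 33, 22]
Definition: a tree is height-balanced if, at every node, |h(left) - h(right)| <= 1 (empty subtree has height -1).
Bottom-up per-node check:
  node 4: h_left=-1, h_right=-1, diff=0 [OK], height=0
  node 22: h_left=-1, h_right=-1, diff=0 [OK], height=0
  node 33: h_left=0, h_right=-1, diff=1 [OK], height=1
  node 17: h_left=-1, h_right=1, diff=2 [FAIL (|-1-1|=2 > 1)], height=2
  node 16: h_left=0, h_right=2, diff=2 [FAIL (|0-2|=2 > 1)], height=3
  node 45: h_left=-1, h_right=-1, diff=0 [OK], height=0
  node 43: h_left=3, h_right=0, diff=3 [FAIL (|3-0|=3 > 1)], height=4
Node 17 violates the condition: |-1 - 1| = 2 > 1.
Result: Not balanced


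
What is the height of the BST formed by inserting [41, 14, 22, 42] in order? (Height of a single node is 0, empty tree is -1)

Insertion order: [41, 14, 22, 42]
Tree (level-order array): [41, 14, 42, None, 22]
Compute height bottom-up (empty subtree = -1):
  height(22) = 1 + max(-1, -1) = 0
  height(14) = 1 + max(-1, 0) = 1
  height(42) = 1 + max(-1, -1) = 0
  height(41) = 1 + max(1, 0) = 2
Height = 2


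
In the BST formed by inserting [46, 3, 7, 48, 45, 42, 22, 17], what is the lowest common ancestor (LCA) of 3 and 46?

Tree insertion order: [46, 3, 7, 48, 45, 42, 22, 17]
Tree (level-order array): [46, 3, 48, None, 7, None, None, None, 45, 42, None, 22, None, 17]
In a BST, the LCA of p=3, q=46 is the first node v on the
root-to-leaf path with p <= v <= q (go left if both < v, right if both > v).
Walk from root:
  at 46: 3 <= 46 <= 46, this is the LCA
LCA = 46


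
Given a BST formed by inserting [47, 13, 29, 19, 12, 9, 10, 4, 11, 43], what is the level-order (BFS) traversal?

Tree insertion order: [47, 13, 29, 19, 12, 9, 10, 4, 11, 43]
Tree (level-order array): [47, 13, None, 12, 29, 9, None, 19, 43, 4, 10, None, None, None, None, None, None, None, 11]
BFS from the root, enqueuing left then right child of each popped node:
  queue [47] -> pop 47, enqueue [13], visited so far: [47]
  queue [13] -> pop 13, enqueue [12, 29], visited so far: [47, 13]
  queue [12, 29] -> pop 12, enqueue [9], visited so far: [47, 13, 12]
  queue [29, 9] -> pop 29, enqueue [19, 43], visited so far: [47, 13, 12, 29]
  queue [9, 19, 43] -> pop 9, enqueue [4, 10], visited so far: [47, 13, 12, 29, 9]
  queue [19, 43, 4, 10] -> pop 19, enqueue [none], visited so far: [47, 13, 12, 29, 9, 19]
  queue [43, 4, 10] -> pop 43, enqueue [none], visited so far: [47, 13, 12, 29, 9, 19, 43]
  queue [4, 10] -> pop 4, enqueue [none], visited so far: [47, 13, 12, 29, 9, 19, 43, 4]
  queue [10] -> pop 10, enqueue [11], visited so far: [47, 13, 12, 29, 9, 19, 43, 4, 10]
  queue [11] -> pop 11, enqueue [none], visited so far: [47, 13, 12, 29, 9, 19, 43, 4, 10, 11]
Result: [47, 13, 12, 29, 9, 19, 43, 4, 10, 11]


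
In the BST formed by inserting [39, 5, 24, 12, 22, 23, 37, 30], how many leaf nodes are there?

Tree built from: [39, 5, 24, 12, 22, 23, 37, 30]
Tree (level-order array): [39, 5, None, None, 24, 12, 37, None, 22, 30, None, None, 23]
Rule: A leaf has 0 children.
Per-node child counts:
  node 39: 1 child(ren)
  node 5: 1 child(ren)
  node 24: 2 child(ren)
  node 12: 1 child(ren)
  node 22: 1 child(ren)
  node 23: 0 child(ren)
  node 37: 1 child(ren)
  node 30: 0 child(ren)
Matching nodes: [23, 30]
Count of leaf nodes: 2


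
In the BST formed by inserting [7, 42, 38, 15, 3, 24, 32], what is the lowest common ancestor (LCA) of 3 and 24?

Tree insertion order: [7, 42, 38, 15, 3, 24, 32]
Tree (level-order array): [7, 3, 42, None, None, 38, None, 15, None, None, 24, None, 32]
In a BST, the LCA of p=3, q=24 is the first node v on the
root-to-leaf path with p <= v <= q (go left if both < v, right if both > v).
Walk from root:
  at 7: 3 <= 7 <= 24, this is the LCA
LCA = 7


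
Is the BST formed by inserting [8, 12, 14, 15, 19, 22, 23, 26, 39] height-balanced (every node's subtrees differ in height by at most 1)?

Tree (level-order array): [8, None, 12, None, 14, None, 15, None, 19, None, 22, None, 23, None, 26, None, 39]
Definition: a tree is height-balanced if, at every node, |h(left) - h(right)| <= 1 (empty subtree has height -1).
Bottom-up per-node check:
  node 39: h_left=-1, h_right=-1, diff=0 [OK], height=0
  node 26: h_left=-1, h_right=0, diff=1 [OK], height=1
  node 23: h_left=-1, h_right=1, diff=2 [FAIL (|-1-1|=2 > 1)], height=2
  node 22: h_left=-1, h_right=2, diff=3 [FAIL (|-1-2|=3 > 1)], height=3
  node 19: h_left=-1, h_right=3, diff=4 [FAIL (|-1-3|=4 > 1)], height=4
  node 15: h_left=-1, h_right=4, diff=5 [FAIL (|-1-4|=5 > 1)], height=5
  node 14: h_left=-1, h_right=5, diff=6 [FAIL (|-1-5|=6 > 1)], height=6
  node 12: h_left=-1, h_right=6, diff=7 [FAIL (|-1-6|=7 > 1)], height=7
  node 8: h_left=-1, h_right=7, diff=8 [FAIL (|-1-7|=8 > 1)], height=8
Node 23 violates the condition: |-1 - 1| = 2 > 1.
Result: Not balanced


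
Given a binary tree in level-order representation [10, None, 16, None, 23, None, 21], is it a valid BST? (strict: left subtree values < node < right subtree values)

Level-order array: [10, None, 16, None, 23, None, 21]
Validate using subtree bounds (lo, hi): at each node, require lo < value < hi,
then recurse left with hi=value and right with lo=value.
Preorder trace (stopping at first violation):
  at node 10 with bounds (-inf, +inf): OK
  at node 16 with bounds (10, +inf): OK
  at node 23 with bounds (16, +inf): OK
  at node 21 with bounds (23, +inf): VIOLATION
Node 21 violates its bound: not (23 < 21 < +inf).
Result: Not a valid BST


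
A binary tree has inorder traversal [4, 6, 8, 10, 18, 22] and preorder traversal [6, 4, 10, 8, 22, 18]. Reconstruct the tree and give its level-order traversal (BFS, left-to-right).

Inorder:  [4, 6, 8, 10, 18, 22]
Preorder: [6, 4, 10, 8, 22, 18]
Algorithm: preorder visits root first, so consume preorder in order;
for each root, split the current inorder slice at that value into
left-subtree inorder and right-subtree inorder, then recurse.
Recursive splits:
  root=6; inorder splits into left=[4], right=[8, 10, 18, 22]
  root=4; inorder splits into left=[], right=[]
  root=10; inorder splits into left=[8], right=[18, 22]
  root=8; inorder splits into left=[], right=[]
  root=22; inorder splits into left=[18], right=[]
  root=18; inorder splits into left=[], right=[]
Reconstructed level-order: [6, 4, 10, 8, 22, 18]


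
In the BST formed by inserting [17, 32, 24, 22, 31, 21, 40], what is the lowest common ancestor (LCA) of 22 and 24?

Tree insertion order: [17, 32, 24, 22, 31, 21, 40]
Tree (level-order array): [17, None, 32, 24, 40, 22, 31, None, None, 21]
In a BST, the LCA of p=22, q=24 is the first node v on the
root-to-leaf path with p <= v <= q (go left if both < v, right if both > v).
Walk from root:
  at 17: both 22 and 24 > 17, go right
  at 32: both 22 and 24 < 32, go left
  at 24: 22 <= 24 <= 24, this is the LCA
LCA = 24


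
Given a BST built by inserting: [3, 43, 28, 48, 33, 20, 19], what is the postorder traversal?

Tree insertion order: [3, 43, 28, 48, 33, 20, 19]
Tree (level-order array): [3, None, 43, 28, 48, 20, 33, None, None, 19]
Postorder traversal: [19, 20, 33, 28, 48, 43, 3]


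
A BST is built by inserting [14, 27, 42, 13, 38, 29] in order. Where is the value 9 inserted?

Starting tree (level order): [14, 13, 27, None, None, None, 42, 38, None, 29]
Insertion path: 14 -> 13
Result: insert 9 as left child of 13
Final tree (level order): [14, 13, 27, 9, None, None, 42, None, None, 38, None, 29]


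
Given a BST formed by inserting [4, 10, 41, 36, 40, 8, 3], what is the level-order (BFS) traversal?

Tree insertion order: [4, 10, 41, 36, 40, 8, 3]
Tree (level-order array): [4, 3, 10, None, None, 8, 41, None, None, 36, None, None, 40]
BFS from the root, enqueuing left then right child of each popped node:
  queue [4] -> pop 4, enqueue [3, 10], visited so far: [4]
  queue [3, 10] -> pop 3, enqueue [none], visited so far: [4, 3]
  queue [10] -> pop 10, enqueue [8, 41], visited so far: [4, 3, 10]
  queue [8, 41] -> pop 8, enqueue [none], visited so far: [4, 3, 10, 8]
  queue [41] -> pop 41, enqueue [36], visited so far: [4, 3, 10, 8, 41]
  queue [36] -> pop 36, enqueue [40], visited so far: [4, 3, 10, 8, 41, 36]
  queue [40] -> pop 40, enqueue [none], visited so far: [4, 3, 10, 8, 41, 36, 40]
Result: [4, 3, 10, 8, 41, 36, 40]


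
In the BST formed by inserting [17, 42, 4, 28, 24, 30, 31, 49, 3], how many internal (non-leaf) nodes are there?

Tree built from: [17, 42, 4, 28, 24, 30, 31, 49, 3]
Tree (level-order array): [17, 4, 42, 3, None, 28, 49, None, None, 24, 30, None, None, None, None, None, 31]
Rule: An internal node has at least one child.
Per-node child counts:
  node 17: 2 child(ren)
  node 4: 1 child(ren)
  node 3: 0 child(ren)
  node 42: 2 child(ren)
  node 28: 2 child(ren)
  node 24: 0 child(ren)
  node 30: 1 child(ren)
  node 31: 0 child(ren)
  node 49: 0 child(ren)
Matching nodes: [17, 4, 42, 28, 30]
Count of internal (non-leaf) nodes: 5


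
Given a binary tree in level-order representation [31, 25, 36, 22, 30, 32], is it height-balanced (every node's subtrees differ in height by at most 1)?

Tree (level-order array): [31, 25, 36, 22, 30, 32]
Definition: a tree is height-balanced if, at every node, |h(left) - h(right)| <= 1 (empty subtree has height -1).
Bottom-up per-node check:
  node 22: h_left=-1, h_right=-1, diff=0 [OK], height=0
  node 30: h_left=-1, h_right=-1, diff=0 [OK], height=0
  node 25: h_left=0, h_right=0, diff=0 [OK], height=1
  node 32: h_left=-1, h_right=-1, diff=0 [OK], height=0
  node 36: h_left=0, h_right=-1, diff=1 [OK], height=1
  node 31: h_left=1, h_right=1, diff=0 [OK], height=2
All nodes satisfy the balance condition.
Result: Balanced


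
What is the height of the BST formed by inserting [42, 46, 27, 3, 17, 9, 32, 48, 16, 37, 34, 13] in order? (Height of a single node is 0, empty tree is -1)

Insertion order: [42, 46, 27, 3, 17, 9, 32, 48, 16, 37, 34, 13]
Tree (level-order array): [42, 27, 46, 3, 32, None, 48, None, 17, None, 37, None, None, 9, None, 34, None, None, 16, None, None, 13]
Compute height bottom-up (empty subtree = -1):
  height(13) = 1 + max(-1, -1) = 0
  height(16) = 1 + max(0, -1) = 1
  height(9) = 1 + max(-1, 1) = 2
  height(17) = 1 + max(2, -1) = 3
  height(3) = 1 + max(-1, 3) = 4
  height(34) = 1 + max(-1, -1) = 0
  height(37) = 1 + max(0, -1) = 1
  height(32) = 1 + max(-1, 1) = 2
  height(27) = 1 + max(4, 2) = 5
  height(48) = 1 + max(-1, -1) = 0
  height(46) = 1 + max(-1, 0) = 1
  height(42) = 1 + max(5, 1) = 6
Height = 6


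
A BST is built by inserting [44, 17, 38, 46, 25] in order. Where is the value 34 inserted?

Starting tree (level order): [44, 17, 46, None, 38, None, None, 25]
Insertion path: 44 -> 17 -> 38 -> 25
Result: insert 34 as right child of 25
Final tree (level order): [44, 17, 46, None, 38, None, None, 25, None, None, 34]


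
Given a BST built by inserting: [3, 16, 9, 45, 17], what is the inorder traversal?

Tree insertion order: [3, 16, 9, 45, 17]
Tree (level-order array): [3, None, 16, 9, 45, None, None, 17]
Inorder traversal: [3, 9, 16, 17, 45]


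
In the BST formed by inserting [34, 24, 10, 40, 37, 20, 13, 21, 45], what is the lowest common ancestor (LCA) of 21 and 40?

Tree insertion order: [34, 24, 10, 40, 37, 20, 13, 21, 45]
Tree (level-order array): [34, 24, 40, 10, None, 37, 45, None, 20, None, None, None, None, 13, 21]
In a BST, the LCA of p=21, q=40 is the first node v on the
root-to-leaf path with p <= v <= q (go left if both < v, right if both > v).
Walk from root:
  at 34: 21 <= 34 <= 40, this is the LCA
LCA = 34


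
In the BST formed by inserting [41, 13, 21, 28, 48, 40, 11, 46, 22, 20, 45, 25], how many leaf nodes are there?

Tree built from: [41, 13, 21, 28, 48, 40, 11, 46, 22, 20, 45, 25]
Tree (level-order array): [41, 13, 48, 11, 21, 46, None, None, None, 20, 28, 45, None, None, None, 22, 40, None, None, None, 25]
Rule: A leaf has 0 children.
Per-node child counts:
  node 41: 2 child(ren)
  node 13: 2 child(ren)
  node 11: 0 child(ren)
  node 21: 2 child(ren)
  node 20: 0 child(ren)
  node 28: 2 child(ren)
  node 22: 1 child(ren)
  node 25: 0 child(ren)
  node 40: 0 child(ren)
  node 48: 1 child(ren)
  node 46: 1 child(ren)
  node 45: 0 child(ren)
Matching nodes: [11, 20, 25, 40, 45]
Count of leaf nodes: 5


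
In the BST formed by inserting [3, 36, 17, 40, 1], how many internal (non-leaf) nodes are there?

Tree built from: [3, 36, 17, 40, 1]
Tree (level-order array): [3, 1, 36, None, None, 17, 40]
Rule: An internal node has at least one child.
Per-node child counts:
  node 3: 2 child(ren)
  node 1: 0 child(ren)
  node 36: 2 child(ren)
  node 17: 0 child(ren)
  node 40: 0 child(ren)
Matching nodes: [3, 36]
Count of internal (non-leaf) nodes: 2


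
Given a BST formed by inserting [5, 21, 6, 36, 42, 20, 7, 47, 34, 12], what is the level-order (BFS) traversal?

Tree insertion order: [5, 21, 6, 36, 42, 20, 7, 47, 34, 12]
Tree (level-order array): [5, None, 21, 6, 36, None, 20, 34, 42, 7, None, None, None, None, 47, None, 12]
BFS from the root, enqueuing left then right child of each popped node:
  queue [5] -> pop 5, enqueue [21], visited so far: [5]
  queue [21] -> pop 21, enqueue [6, 36], visited so far: [5, 21]
  queue [6, 36] -> pop 6, enqueue [20], visited so far: [5, 21, 6]
  queue [36, 20] -> pop 36, enqueue [34, 42], visited so far: [5, 21, 6, 36]
  queue [20, 34, 42] -> pop 20, enqueue [7], visited so far: [5, 21, 6, 36, 20]
  queue [34, 42, 7] -> pop 34, enqueue [none], visited so far: [5, 21, 6, 36, 20, 34]
  queue [42, 7] -> pop 42, enqueue [47], visited so far: [5, 21, 6, 36, 20, 34, 42]
  queue [7, 47] -> pop 7, enqueue [12], visited so far: [5, 21, 6, 36, 20, 34, 42, 7]
  queue [47, 12] -> pop 47, enqueue [none], visited so far: [5, 21, 6, 36, 20, 34, 42, 7, 47]
  queue [12] -> pop 12, enqueue [none], visited so far: [5, 21, 6, 36, 20, 34, 42, 7, 47, 12]
Result: [5, 21, 6, 36, 20, 34, 42, 7, 47, 12]


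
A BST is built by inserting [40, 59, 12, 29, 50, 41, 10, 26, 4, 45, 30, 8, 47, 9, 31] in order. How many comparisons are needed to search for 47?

Search path for 47: 40 -> 59 -> 50 -> 41 -> 45 -> 47
Found: True
Comparisons: 6


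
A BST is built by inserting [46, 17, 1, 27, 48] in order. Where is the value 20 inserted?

Starting tree (level order): [46, 17, 48, 1, 27]
Insertion path: 46 -> 17 -> 27
Result: insert 20 as left child of 27
Final tree (level order): [46, 17, 48, 1, 27, None, None, None, None, 20]


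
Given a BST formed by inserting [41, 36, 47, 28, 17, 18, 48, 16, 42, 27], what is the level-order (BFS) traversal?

Tree insertion order: [41, 36, 47, 28, 17, 18, 48, 16, 42, 27]
Tree (level-order array): [41, 36, 47, 28, None, 42, 48, 17, None, None, None, None, None, 16, 18, None, None, None, 27]
BFS from the root, enqueuing left then right child of each popped node:
  queue [41] -> pop 41, enqueue [36, 47], visited so far: [41]
  queue [36, 47] -> pop 36, enqueue [28], visited so far: [41, 36]
  queue [47, 28] -> pop 47, enqueue [42, 48], visited so far: [41, 36, 47]
  queue [28, 42, 48] -> pop 28, enqueue [17], visited so far: [41, 36, 47, 28]
  queue [42, 48, 17] -> pop 42, enqueue [none], visited so far: [41, 36, 47, 28, 42]
  queue [48, 17] -> pop 48, enqueue [none], visited so far: [41, 36, 47, 28, 42, 48]
  queue [17] -> pop 17, enqueue [16, 18], visited so far: [41, 36, 47, 28, 42, 48, 17]
  queue [16, 18] -> pop 16, enqueue [none], visited so far: [41, 36, 47, 28, 42, 48, 17, 16]
  queue [18] -> pop 18, enqueue [27], visited so far: [41, 36, 47, 28, 42, 48, 17, 16, 18]
  queue [27] -> pop 27, enqueue [none], visited so far: [41, 36, 47, 28, 42, 48, 17, 16, 18, 27]
Result: [41, 36, 47, 28, 42, 48, 17, 16, 18, 27]


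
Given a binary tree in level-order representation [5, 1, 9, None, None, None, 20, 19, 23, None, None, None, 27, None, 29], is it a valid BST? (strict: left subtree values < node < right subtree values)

Level-order array: [5, 1, 9, None, None, None, 20, 19, 23, None, None, None, 27, None, 29]
Validate using subtree bounds (lo, hi): at each node, require lo < value < hi,
then recurse left with hi=value and right with lo=value.
Preorder trace (stopping at first violation):
  at node 5 with bounds (-inf, +inf): OK
  at node 1 with bounds (-inf, 5): OK
  at node 9 with bounds (5, +inf): OK
  at node 20 with bounds (9, +inf): OK
  at node 19 with bounds (9, 20): OK
  at node 23 with bounds (20, +inf): OK
  at node 27 with bounds (23, +inf): OK
  at node 29 with bounds (27, +inf): OK
No violation found at any node.
Result: Valid BST


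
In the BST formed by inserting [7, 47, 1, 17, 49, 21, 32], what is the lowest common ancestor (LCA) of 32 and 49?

Tree insertion order: [7, 47, 1, 17, 49, 21, 32]
Tree (level-order array): [7, 1, 47, None, None, 17, 49, None, 21, None, None, None, 32]
In a BST, the LCA of p=32, q=49 is the first node v on the
root-to-leaf path with p <= v <= q (go left if both < v, right if both > v).
Walk from root:
  at 7: both 32 and 49 > 7, go right
  at 47: 32 <= 47 <= 49, this is the LCA
LCA = 47


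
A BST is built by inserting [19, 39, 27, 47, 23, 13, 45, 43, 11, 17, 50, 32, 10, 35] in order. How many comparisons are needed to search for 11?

Search path for 11: 19 -> 13 -> 11
Found: True
Comparisons: 3


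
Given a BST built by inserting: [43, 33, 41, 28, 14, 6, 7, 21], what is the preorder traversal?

Tree insertion order: [43, 33, 41, 28, 14, 6, 7, 21]
Tree (level-order array): [43, 33, None, 28, 41, 14, None, None, None, 6, 21, None, 7]
Preorder traversal: [43, 33, 28, 14, 6, 7, 21, 41]


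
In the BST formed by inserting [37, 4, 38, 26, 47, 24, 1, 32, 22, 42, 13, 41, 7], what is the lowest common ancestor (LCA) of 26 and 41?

Tree insertion order: [37, 4, 38, 26, 47, 24, 1, 32, 22, 42, 13, 41, 7]
Tree (level-order array): [37, 4, 38, 1, 26, None, 47, None, None, 24, 32, 42, None, 22, None, None, None, 41, None, 13, None, None, None, 7]
In a BST, the LCA of p=26, q=41 is the first node v on the
root-to-leaf path with p <= v <= q (go left if both < v, right if both > v).
Walk from root:
  at 37: 26 <= 37 <= 41, this is the LCA
LCA = 37


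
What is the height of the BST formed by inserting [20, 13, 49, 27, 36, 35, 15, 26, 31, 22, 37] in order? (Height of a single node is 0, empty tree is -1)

Insertion order: [20, 13, 49, 27, 36, 35, 15, 26, 31, 22, 37]
Tree (level-order array): [20, 13, 49, None, 15, 27, None, None, None, 26, 36, 22, None, 35, 37, None, None, 31]
Compute height bottom-up (empty subtree = -1):
  height(15) = 1 + max(-1, -1) = 0
  height(13) = 1 + max(-1, 0) = 1
  height(22) = 1 + max(-1, -1) = 0
  height(26) = 1 + max(0, -1) = 1
  height(31) = 1 + max(-1, -1) = 0
  height(35) = 1 + max(0, -1) = 1
  height(37) = 1 + max(-1, -1) = 0
  height(36) = 1 + max(1, 0) = 2
  height(27) = 1 + max(1, 2) = 3
  height(49) = 1 + max(3, -1) = 4
  height(20) = 1 + max(1, 4) = 5
Height = 5


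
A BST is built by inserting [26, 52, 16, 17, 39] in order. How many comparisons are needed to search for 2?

Search path for 2: 26 -> 16
Found: False
Comparisons: 2


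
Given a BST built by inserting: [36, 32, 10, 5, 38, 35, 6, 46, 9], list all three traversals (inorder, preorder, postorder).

Tree insertion order: [36, 32, 10, 5, 38, 35, 6, 46, 9]
Tree (level-order array): [36, 32, 38, 10, 35, None, 46, 5, None, None, None, None, None, None, 6, None, 9]
Inorder (L, root, R): [5, 6, 9, 10, 32, 35, 36, 38, 46]
Preorder (root, L, R): [36, 32, 10, 5, 6, 9, 35, 38, 46]
Postorder (L, R, root): [9, 6, 5, 10, 35, 32, 46, 38, 36]
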